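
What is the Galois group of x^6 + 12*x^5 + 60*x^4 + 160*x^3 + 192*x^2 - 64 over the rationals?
A_4 x C_2 (order 24)

The polynomial f is an irreducible sextic over Q, so G = Gal(f/Q) is one of the 16 transitive subgroups 6T1, ..., 6T16 of S_6. The discriminant of f is -450868486864896, which is not a perfect square, so G is not contained in A_6. The transitive groups of degree 6 not contained in A_6 are: C_6 (6T1, order 6), S_3 (6T2, order 6), D_6 (6T3, order 12), C_3 x S_3 (6T5, order 18), A_4 x C_2 (6T6, order 24), S_4 (6T8, order 24), S_3 x S_3 (6T9, order 36), S_4 x C_2 (6T11, order 48), (S_3 x S_3) : C_2 (6T13, order 72), PGL(2,5) (6T14, order 120), S_6 (6T16, order 720). By Dedekind's theorem, for a prime p not dividing disc(f) the degrees of the irreducible factors of f mod p form the cycle type of an element of G. Factoring f modulo the 33 such primes p <= 149 (skipping 2, 3, which divide the discriminant), each new pattern first appears at: mod 5: f = (x^3 + x + 4)(x^3 + 2x^2 + 4x + 4), pattern 3+3; mod 7: f = (x^6 + 5x^5 + 4x^4 + 6x^3 + 3x^2 + 6), pattern 6; mod 17: f = (x + 1)(x + 3)(x^2 + 4x + 10)(x^2 + 4x + 16), pattern 2+2+1+1; mod 19: f = (x + 5)(x + 8)(x + 15)(x + 18)(x^2 + 4x + 11), pattern 2+1+1+1+1; mod 71: f = (x^2 + 4x + 33)(x^2 + 4x + 53)(x^2 + 4x + 68), pattern 2+2+2. No other pattern occurs in this range, so the set of observed cycle types is {3+3, 6, 2+2+1+1, 2+1+1+1+1, 2+2+2}. The candidates containing elements of all these cycle types are A_4 x C_2 (6T6) of order 24, S_4 x C_2 (6T11) of order 48, (S_3 x S_3) : C_2 (6T13) of order 72, S_6 (6T16) of order 720; the others are excluded. The observed types are precisely the cycle types that occur in A_4 x C_2 (6T6) (apart from the identity). Each of the other remaining candidates has further cycle types, and by the Chebotarev density theorem the matching factorization patterns would occur for a proportion of primes equal to their share of the group: S_4 x C_2 (6T11) additionally contains elements of type 4+2, 4+1+1 (12 of its 48 elements, about 25% of primes); (S_3 x S_3) : C_2 (6T13) additionally contains elements of type 4+2, 3+2+1, 3+1+1+1 (34 of its 72 elements, about 47% of primes); S_6 (6T16) additionally contains elements of type 5+1, 4+2, 4+1+1, 3+2+1, 3+1+1+1 (484 of its 720 elements, about 67% of primes). None of the 33 primes tested shows any such pattern (for each of these groups the chance of that is below 10^-4), which rules them out. Hence G = A_4 x C_2 (6T6), of order 24.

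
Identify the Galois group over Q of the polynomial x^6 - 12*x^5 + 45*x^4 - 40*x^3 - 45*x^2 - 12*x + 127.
The polynomial f is an irreducible sextic over Q, so G = Gal(f/Q) is one of the 16 transitive subgroups 6T1, ..., 6T16 of S_6. The discriminant of f is -37572373905408, which is not a perfect square, so G is not contained in A_6. The transitive groups of degree 6 not contained in A_6 are: C_6 (6T1, order 6), S_3 (6T2, order 6), D_6 (6T3, order 12), C_3 x S_3 (6T5, order 18), A_4 x C_2 (6T6, order 24), S_4 (6T8, order 24), S_3 x S_3 (6T9, order 36), S_4 x C_2 (6T11, order 48), (S_3 x S_3) : C_2 (6T13, order 72), PGL(2,5) (6T14, order 120), S_6 (6T16, order 720). By Dedekind's theorem, for a prime p not dividing disc(f) the degrees of the irreducible factors of f mod p form the cycle type of an element of G. Factoring f modulo the 23 such primes p <= 97 (skipping 2, 3, which divide the discriminant), each new pattern first appears at: mod 5: f = (x^2 + 3)(x^2 + x + 1)(x^2 + 2x + 4), pattern 2+2+2; mod 7: f = (x^3 + 3x^2 + 2x + 2)(x^3 + 6x^2 + 4x + 4), pattern 3+3; mod 31: f = (x + 5)(x + 10)(x + 13)(x + 14)(x + 17)(x + 22), pattern 1+1+1+1+1+1. No other pattern occurs in this range, so the set of observed cycle types is {2+2+2, 3+3, 1+1+1+1+1+1}. The candidates containing elements of all these cycle types are C_6 (6T1) of order 6, S_3 (6T2) of order 6, D_6 (6T3) of order 12, C_3 x S_3 (6T5) of order 18, A_4 x C_2 (6T6) of order 24, S_4 (6T8) of order 24, S_3 x S_3 (6T9) of order 36, S_4 x C_2 (6T11) of order 48, (S_3 x S_3) : C_2 (6T13) of order 72, PGL(2,5) (6T14) of order 120, S_6 (6T16) of order 720; the others are excluded. The observed types are precisely the cycle types that occur in S_3 (6T2). Each of the other remaining candidates has further cycle types, and by the Chebotarev density theorem the matching factorization patterns would occur for a proportion of primes equal to their share of the group: C_6 (6T1) additionally contains elements of type 6 (2 of its 6 elements, about 33% of primes); D_6 (6T3) additionally contains elements of type 6, 2+2+1+1 (5 of its 12 elements, about 42% of primes); C_3 x S_3 (6T5) additionally contains elements of type 6, 3+1+1+1 (10 of its 18 elements, about 56% of primes); A_4 x C_2 (6T6) additionally contains elements of type 6, 2+2+1+1, 2+1+1+1+1 (14 of its 24 elements, about 58% of primes); S_4 (6T8) additionally contains elements of type 4+1+1, 2+2+1+1 (9 of its 24 elements, about 38% of primes); S_3 x S_3 (6T9) additionally contains elements of type 6, 3+1+1+1, 2+2+1+1 (25 of its 36 elements, about 69% of primes); S_4 x C_2 (6T11) additionally contains elements of type 6, 4+2, 4+1+1, 2+2+1+1, 2+1+1+1+1 (32 of its 48 elements, about 67% of primes); (S_3 x S_3) : C_2 (6T13) additionally contains elements of type 6, 4+2, 3+2+1, 3+1+1+1, 2+2+1+1, 2+1+1+1+1 (61 of its 72 elements, about 85% of primes); PGL(2,5) (6T14) additionally contains elements of type 6, 5+1, 4+1+1, 2+2+1+1 (89 of its 120 elements, about 74% of primes); S_6 (6T16) additionally contains elements of type 6, 5+1, 4+2, 4+1+1, 3+2+1, 3+1+1+1, 2+2+1+1, 2+1+1+1+1 (664 of its 720 elements, about 92% of primes). None of the 23 primes tested shows any such pattern (for each of these groups the chance of that is below 10^-4), which rules them out. Hence G = S_3 (6T2), of order 6.

S_3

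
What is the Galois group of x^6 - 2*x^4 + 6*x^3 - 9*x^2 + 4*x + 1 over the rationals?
S_4 (order 24)

The polynomial f is an irreducible sextic over Q, so G = Gal(f/Q) is one of the 16 transitive subgroups 6T1, ..., 6T16 of S_6. The discriminant of f is 95101504 = 9752^2, a perfect square, so G is contained in A_6. The transitive groups of degree 6 contained in A_6 are: A_4 (6T4, order 12), S_4 (6T7, order 24), (C_3 x C_3) : C_4 (6T10, order 36), PSL(2,5) (6T12, order 60), A_6 (6T15, order 360). By Dedekind's theorem, for a prime p not dividing disc(f) the degrees of the irreducible factors of f mod p form the cycle type of an element of G. Factoring f modulo the 79 such primes p <= 421 (skipping 2, 23, 53, which divide the discriminant), each new pattern first appears at: mod 3: f = (x^3 + x^2 + 2)(x^3 + 2x^2 + 2x + 2), pattern 3+3; mod 5: f = (x^2 + 4x + 2)(x^4 + x^3 + 2x^2 + x + 3), pattern 4+2; mod 19: f = (x + 1)(x + 11)(x^2 + 3x + 14)(x^2 + 4x + 10), pattern 2+2+1+1; mod 223: f = (x + 17)(x + 49)(x + 70)(x + 141)(x + 184)(x + 208), pattern 1+1+1+1+1+1. No other pattern occurs in this range, so the set of observed cycle types is {3+3, 4+2, 2+2+1+1, 1+1+1+1+1+1}. The candidates containing elements of all these cycle types are S_4 (6T7) of order 24, (C_3 x C_3) : C_4 (6T10) of order 36, A_6 (6T15) of order 360; the others are excluded. The observed types are precisely the cycle types that occur in S_4 (6T7). Each of the other remaining candidates has further cycle types, and by the Chebotarev density theorem the matching factorization patterns would occur for a proportion of primes equal to their share of the group: (C_3 x C_3) : C_4 (6T10) additionally contains elements of type 3+1+1+1 (4 of its 36 elements, about 11% of primes); A_6 (6T15) additionally contains elements of type 5+1, 3+1+1+1 (184 of its 360 elements, about 51% of primes). None of the 79 primes tested shows any such pattern (for each of these groups the chance of that is below 10^-4), which rules them out. Hence G = S_4 (6T7), of order 24.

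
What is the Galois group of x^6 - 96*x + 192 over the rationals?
(S_3 x S_3) : C_2

The polynomial f is an irreducible sextic over Q, so G = Gal(f/Q) is one of the 16 transitive subgroups 6T1, ..., 6T16 of S_6. The discriminant of f is -9727331052552192, which is not a perfect square, so G is not contained in A_6. The transitive groups of degree 6 not contained in A_6 are: C_6 (6T1, order 6), S_3 (6T2, order 6), D_6 (6T3, order 12), C_3 x S_3 (6T5, order 18), A_4 x C_2 (6T6, order 24), S_4 (6T8, order 24), S_3 x S_3 (6T9, order 36), S_4 x C_2 (6T11, order 48), (S_3 x S_3) : C_2 (6T13, order 72), PGL(2,5) (6T14, order 120), S_6 (6T16, order 720). By Dedekind's theorem, for a prime p not dividing disc(f) the degrees of the irreducible factors of f mod p form the cycle type of an element of G. Factoring f modulo the 27 such primes p <= 127 (skipping 2, 3, 17, 43, which divide the discriminant), each new pattern first appears at: mod 5: f = (x^6 + 4x + 2), pattern 6; mod 7: f = (x + 2)(x^2 + x + 3)(x^3 + 4x^2 + 4x + 4), pattern 3+2+1; mod 11: f = (x^2 + 7x + 8)(x^4 + 4x^3 + 8x^2 + 2), pattern 4+2; mod 13: f = (x + 3)(x + 6)(x^2 + 6x + 11)(x^2 + 11x + 12), pattern 2+2+1+1; mod 61: f = (x + 19)(x + 41)(x + 53)(x + 57)(x^2 + 13x + 17), pattern 2+1+1+1+1; mod 97: f = (x + 73)(x + 77)(x + 96)(x^3 + 45x^2 + 46x + 19), pattern 3+1+1+1; mod 113: f = (x^2 + 23x + 81)(x^2 + 98x + 62)(x^2 + 105x + 40), pattern 2+2+2; mod 127: f = (x^3 + 49x^2 + 72x + 41)(x^3 + 78x^2 + 43x + 110), pattern 3+3. No other pattern occurs in this range, so the set of observed cycle types is {6, 3+2+1, 4+2, 2+2+1+1, 2+1+1+1+1, 3+1+1+1, 2+2+2, 3+3}. The candidates containing elements of all these cycle types are (S_3 x S_3) : C_2 (6T13) of order 72, S_6 (6T16) of order 720; the others are excluded. The observed types are precisely the cycle types that occur in (S_3 x S_3) : C_2 (6T13) (apart from the identity). Each of the other remaining candidates has further cycle types, and by the Chebotarev density theorem the matching factorization patterns would occur for a proportion of primes equal to their share of the group: S_6 (6T16) additionally contains elements of type 5+1, 4+1+1 (234 of its 720 elements, about 32% of primes). None of the 27 primes tested shows any such pattern (for each of these groups the chance of that is below 10^-4), which rules them out. Hence G = (S_3 x S_3) : C_2 (6T13), of order 72.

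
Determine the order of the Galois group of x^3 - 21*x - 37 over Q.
The degree of the splitting field over Q equals the order of the Galois group, so first determine the group. The polynomial is an irreducible cubic over Q and its discriminant is 81 = 9^2, a perfect square. For an irreducible cubic, a square discriminant forces the Galois group to be A_3, the cyclic group of order 3. The Galois group C_3 (3T1) has order 3, so the splitting field has degree 3 over Q.

3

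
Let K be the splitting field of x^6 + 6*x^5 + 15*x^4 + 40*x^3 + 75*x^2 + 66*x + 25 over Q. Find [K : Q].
The degree of the splitting field over Q equals the order of the Galois group, so first determine the group. The polynomial f is an irreducible sextic over Q, so G = Gal(f/Q) is one of the 16 transitive subgroups 6T1, ..., 6T16 of S_6. The discriminant of f is 660451885056, which is not a perfect square, so G is not contained in A_6. The transitive groups of degree 6 not contained in A_6 are: C_6 (6T1, order 6), S_3 (6T2, order 6), D_6 (6T3, order 12), C_3 x S_3 (6T5, order 18), A_4 x C_2 (6T6, order 24), S_4 (6T8, order 24), S_3 x S_3 (6T9, order 36), S_4 x C_2 (6T11, order 48), (S_3 x S_3) : C_2 (6T13, order 72), PGL(2,5) (6T14, order 120), S_6 (6T16, order 720). By Dedekind's theorem, for a prime p not dividing disc(f) the degrees of the irreducible factors of f mod p form the cycle type of an element of G. Factoring f modulo the 14 such primes p <= 53 (skipping 2, 3, which divide the discriminant), each new pattern first appears at: mod 5: f = (x)(x + 2)(x^2 + x + 1)(x^2 + 3x + 3), pattern 2+2+1+1; mod 7: f = (x^6 + 6x^5 + x^4 + 5x^3 + 5x^2 + 3x + 4), pattern 6; mod 19: f = (x + 6)(x + 17)(x + 18)(x^3 + 3x^2 + 3x + 10), pattern 3+1+1+1; mod 31: f = (x^2 + 5x + 22)(x^2 + 15x + 11)(x^2 + 17x + 1), pattern 2+2+2; mod 43: f = (x^3 + 3x^2 + 3x + 26)(x^3 + 3x^2 + 3x + 39), pattern 3+3. No other pattern occurs in this range, so the set of observed cycle types is {2+2+1+1, 6, 3+1+1+1, 2+2+2, 3+3}. The candidates containing elements of all these cycle types are S_3 x S_3 (6T9) of order 36, (S_3 x S_3) : C_2 (6T13) of order 72, S_6 (6T16) of order 720; the others are excluded. The observed types are precisely the cycle types that occur in S_3 x S_3 (6T9) (apart from the identity). Each of the other remaining candidates has further cycle types, and by the Chebotarev density theorem the matching factorization patterns would occur for a proportion of primes equal to their share of the group: (S_3 x S_3) : C_2 (6T13) additionally contains elements of type 4+2, 3+2+1, 2+1+1+1+1 (36 of its 72 elements, about 50% of primes); S_6 (6T16) additionally contains elements of type 5+1, 4+2, 4+1+1, 3+2+1, 2+1+1+1+1 (459 of its 720 elements, about 64% of primes). None of the 14 primes tested shows any such pattern (for each of these groups the chance of that is below 10^-4), which rules them out. Hence G = S_3 x S_3 (6T9), of order 36. The Galois group S_3 x S_3 (6T9) has order 36, so the splitting field has degree 36 over Q.

36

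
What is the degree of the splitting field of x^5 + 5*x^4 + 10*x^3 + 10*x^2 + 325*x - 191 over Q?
60

The degree of the splitting field over Q equals the order of the Galois group, so first determine the group. The polynomial f is an irreducible quintic over Q, so G = Gal(f/Q) is a transitive subgroup of S_5: one of C_5 (5T1, order 5), D_5 (5T2, order 10), F_20 (5T3, order 20), A_5 (5T4, order 60) or S_5 (5T5, order 120). The discriminant of f is 1073741824000000 = 32768000^2, a perfect square, so G is contained in A_5. The transitive groups of degree 5 contained in A_5 are: C_5 (5T1, order 5), D_5 (5T2, order 10), A_5 (5T4, order 60). By Dedekind's theorem, for a prime p not dividing disc(f) the degrees of the irreducible factors of f mod p form the cycle type of an element of G. Factoring f modulo the 2 such primes p <= 7 (skipping 2, 5, which divide the discriminant), each new pattern first appears at: mod 3: f = (x^5 + 2x^4 + x^3 + x^2 + x + 1), pattern 5; mod 7: f = (x + 2)(x + 4)(x^3 + 6x^2 + x + 5), pattern 3+1+1. No other pattern occurs in this range, so the set of observed cycle types is {5, 3+1+1}. Among the candidates above, the only group containing elements of all these cycle types is A_5 (5T4) — each of C_5 (5T1), D_5 (5T2) lacks at least one of them. Hence G = A_5 (5T4), of order 60. The Galois group A_5 (5T4) has order 60, so the splitting field has degree 60 over Q.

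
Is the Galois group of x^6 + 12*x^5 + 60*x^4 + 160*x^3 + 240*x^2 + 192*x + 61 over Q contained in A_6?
No

The polynomial is irreducible of degree 6 over Q. Its discriminant is 11337408, which is not a perfect square. A Galois group lies in the alternating group exactly when the discriminant is a square in Q, so the Galois group (D_6) is not contained in A_6.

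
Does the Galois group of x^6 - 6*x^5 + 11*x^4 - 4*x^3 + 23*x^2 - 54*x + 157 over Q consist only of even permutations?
No

The polynomial is irreducible of degree 6 over Q. Its discriminant is -5497558138880000, which is not a perfect square. A Galois group lies in the alternating group exactly when the discriminant is a square in Q, so the Galois group (S_4) is not contained in A_6.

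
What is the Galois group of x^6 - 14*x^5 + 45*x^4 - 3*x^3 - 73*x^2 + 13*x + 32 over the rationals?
PSL(2,5) (also written A5(6))

The polynomial f is an irreducible sextic over Q, so G = Gal(f/Q) is one of the 16 transitive subgroups 6T1, ..., 6T16 of S_6. The discriminant of f is 3646117689361 = 1909481^2, a perfect square, so G is contained in A_6. The transitive groups of degree 6 contained in A_6 are: A_4 (6T4, order 12), S_4 (6T7, order 24), (C_3 x C_3) : C_4 (6T10, order 36), PSL(2,5) (6T12, order 60), A_6 (6T15, order 360). By Dedekind's theorem, for a prime p not dividing disc(f) the degrees of the irreducible factors of f mod p form the cycle type of an element of G. Factoring f modulo the 21 such primes p <= 83 (skipping 7, 19, which divide the discriminant), each new pattern first appears at: mod 2: f = (x)(x^5 + x^3 + x^2 + x + 1), pattern 5+1; mod 11: f = (x^3 + x^2 + 9x + 6)(x^3 + 7x^2 + 7x + 9), pattern 3+3; mod 61: f = (x + 35)(x + 58)(x^2 + 38x + 23)(x^2 + 38x + 33), pattern 2+2+1+1. No other pattern occurs in this range, so the set of observed cycle types is {5+1, 3+3, 2+2+1+1}. The candidates containing elements of all these cycle types are PSL(2,5) (6T12) of order 60, A_6 (6T15) of order 360; the others are excluded. The observed types are precisely the cycle types that occur in PSL(2,5) (6T12) (apart from the identity). Each of the other remaining candidates has further cycle types, and by the Chebotarev density theorem the matching factorization patterns would occur for a proportion of primes equal to their share of the group: A_6 (6T15) additionally contains elements of type 4+2, 3+1+1+1 (130 of its 360 elements, about 36% of primes). None of the 21 primes tested shows any such pattern (for each of these groups the chance of that is below 10^-4), which rules them out. Hence G = PSL(2,5) (6T12), of order 60.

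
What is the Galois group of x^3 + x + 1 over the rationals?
The polynomial is an irreducible cubic over Q and its discriminant is -31, which is not a perfect square. For an irreducible cubic, a non-square discriminant gives Galois group S_3.

3T2: S_3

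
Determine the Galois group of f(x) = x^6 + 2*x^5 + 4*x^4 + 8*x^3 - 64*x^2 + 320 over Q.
(C_3 x C_3) : C_4, the transitive group 6T10 of order 36

The polynomial f is an irreducible sextic over Q, so G = Gal(f/Q) is one of the 16 transitive subgroups 6T1, ..., 6T16 of S_6. The discriminant of f is 564385546240000 = 23756800^2, a perfect square, so G is contained in A_6. The transitive groups of degree 6 contained in A_6 are: A_4 (6T4, order 12), S_4 (6T7, order 24), (C_3 x C_3) : C_4 (6T10, order 36), PSL(2,5) (6T12, order 60), A_6 (6T15, order 360). By Dedekind's theorem, for a prime p not dividing disc(f) the degrees of the irreducible factors of f mod p form the cycle type of an element of G. Factoring f modulo the 19 such primes p <= 79 (skipping 2, 5, 29, which divide the discriminant), each new pattern first appears at: mod 3: f = (x^2 + 1)(x^4 + 2x^3 + 2), pattern 4+2; mod 11: f = (x^3 + 5x^2 + 9x + 3)(x^3 + 8x^2 + 10x + 4), pattern 3+3; mod 19: f = (x + 3)(x + 5)(x^2 + 5x + 15)(x^2 + 8x + 1), pattern 2+2+1+1; mod 61: f = (x + 9)(x + 23)(x + 56)(x^3 + 36x^2 + 22x + 38), pattern 3+1+1+1. No other pattern occurs in this range, so the set of observed cycle types is {4+2, 3+3, 2+2+1+1, 3+1+1+1}. The candidates containing elements of all these cycle types are (C_3 x C_3) : C_4 (6T10) of order 36, A_6 (6T15) of order 360; the others are excluded. The observed types are precisely the cycle types that occur in (C_3 x C_3) : C_4 (6T10) (apart from the identity). Each of the other remaining candidates has further cycle types, and by the Chebotarev density theorem the matching factorization patterns would occur for a proportion of primes equal to their share of the group: A_6 (6T15) additionally contains elements of type 5+1 (144 of its 360 elements, about 40% of primes). None of the 19 primes tested shows any such pattern (for each of these groups the chance of that is below 10^-4), which rules them out. Hence G = (C_3 x C_3) : C_4 (6T10), of order 36.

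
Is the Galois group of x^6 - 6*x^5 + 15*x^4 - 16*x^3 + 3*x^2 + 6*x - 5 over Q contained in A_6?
The polynomial is irreducible of degree 6 over Q. Its discriminant is 40310784, which is not a perfect square. A Galois group lies in the alternating group exactly when the discriminant is a square in Q, so the Galois group (S_3 x S_3) is not contained in A_6.

No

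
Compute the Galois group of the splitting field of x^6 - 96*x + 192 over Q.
The polynomial f is an irreducible sextic over Q, so G = Gal(f/Q) is one of the 16 transitive subgroups 6T1, ..., 6T16 of S_6. The discriminant of f is -9727331052552192, which is not a perfect square, so G is not contained in A_6. The transitive groups of degree 6 not contained in A_6 are: C_6 (6T1, order 6), S_3 (6T2, order 6), D_6 (6T3, order 12), C_3 x S_3 (6T5, order 18), A_4 x C_2 (6T6, order 24), S_4 (6T8, order 24), S_3 x S_3 (6T9, order 36), S_4 x C_2 (6T11, order 48), (S_3 x S_3) : C_2 (6T13, order 72), PGL(2,5) (6T14, order 120), S_6 (6T16, order 720). By Dedekind's theorem, for a prime p not dividing disc(f) the degrees of the irreducible factors of f mod p form the cycle type of an element of G. Factoring f modulo the 27 such primes p <= 127 (skipping 2, 3, 17, 43, which divide the discriminant), each new pattern first appears at: mod 5: f = (x^6 + 4x + 2), pattern 6; mod 7: f = (x + 2)(x^2 + x + 3)(x^3 + 4x^2 + 4x + 4), pattern 3+2+1; mod 11: f = (x^2 + 7x + 8)(x^4 + 4x^3 + 8x^2 + 2), pattern 4+2; mod 13: f = (x + 3)(x + 6)(x^2 + 6x + 11)(x^2 + 11x + 12), pattern 2+2+1+1; mod 61: f = (x + 19)(x + 41)(x + 53)(x + 57)(x^2 + 13x + 17), pattern 2+1+1+1+1; mod 97: f = (x + 73)(x + 77)(x + 96)(x^3 + 45x^2 + 46x + 19), pattern 3+1+1+1; mod 113: f = (x^2 + 23x + 81)(x^2 + 98x + 62)(x^2 + 105x + 40), pattern 2+2+2; mod 127: f = (x^3 + 49x^2 + 72x + 41)(x^3 + 78x^2 + 43x + 110), pattern 3+3. No other pattern occurs in this range, so the set of observed cycle types is {6, 3+2+1, 4+2, 2+2+1+1, 2+1+1+1+1, 3+1+1+1, 2+2+2, 3+3}. The candidates containing elements of all these cycle types are (S_3 x S_3) : C_2 (6T13) of order 72, S_6 (6T16) of order 720; the others are excluded. The observed types are precisely the cycle types that occur in (S_3 x S_3) : C_2 (6T13) (apart from the identity). Each of the other remaining candidates has further cycle types, and by the Chebotarev density theorem the matching factorization patterns would occur for a proportion of primes equal to their share of the group: S_6 (6T16) additionally contains elements of type 5+1, 4+1+1 (234 of its 720 elements, about 32% of primes). None of the 27 primes tested shows any such pattern (for each of these groups the chance of that is below 10^-4), which rules them out. Hence G = (S_3 x S_3) : C_2 (6T13), of order 72.

(S_3 x S_3) : C_2, the group 6T13 of order 72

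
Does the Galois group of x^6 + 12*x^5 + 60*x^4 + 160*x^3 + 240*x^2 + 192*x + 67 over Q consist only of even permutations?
No

The polynomial is irreducible of degree 6 over Q. Its discriminant is -11337408, which is not a perfect square. A Galois group lies in the alternating group exactly when the discriminant is a square in Q, so the Galois group (S_3) is not contained in A_6.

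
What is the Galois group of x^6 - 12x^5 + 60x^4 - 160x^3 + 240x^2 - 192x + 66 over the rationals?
D_6

The polynomial f is an irreducible sextic over Q, so G = Gal(f/Q) is one of the 16 transitive subgroups 6T1, ..., 6T16 of S_6. The discriminant of f is -1492992, which is not a perfect square, so G is not contained in A_6. The transitive groups of degree 6 not contained in A_6 are: C_6 (6T1, order 6), S_3 (6T2, order 6), D_6 (6T3, order 12), C_3 x S_3 (6T5, order 18), A_4 x C_2 (6T6, order 24), S_4 (6T8, order 24), S_3 x S_3 (6T9, order 36), S_4 x C_2 (6T11, order 48), (S_3 x S_3) : C_2 (6T13, order 72), PGL(2,5) (6T14, order 120), S_6 (6T16, order 720). By Dedekind's theorem, for a prime p not dividing disc(f) the degrees of the irreducible factors of f mod p form the cycle type of an element of G. Factoring f modulo the 79 such primes p <= 419 (skipping 2, 3, which divide the discriminant), each new pattern first appears at: mod 5: f = (x^2 + x + 2)(x^2 + 3x + 3)(x^2 + 4x + 1), pattern 2+2+2; mod 7: f = (x^6 + 2x^5 + 4x^4 + x^3 + 2x^2 + 4x + 3), pattern 6; mod 11: f = (x)(x + 7)(x^2 + 5x + 1)(x^2 + 9x + 4), pattern 2+2+1+1; mod 19: f = (x^3 + 13x^2 + 12x + 5)(x^3 + 13x^2 + 12x + 17), pattern 3+3; mod 43: f = (x + 1)(x + 16)(x + 19)(x + 20)(x + 23)(x + 38), pattern 1+1+1+1+1+1. No other pattern occurs in this range, so the set of observed cycle types is {2+2+2, 6, 2+2+1+1, 3+3, 1+1+1+1+1+1}. The candidates containing elements of all these cycle types are D_6 (6T3) of order 12, A_4 x C_2 (6T6) of order 24, S_3 x S_3 (6T9) of order 36, S_4 x C_2 (6T11) of order 48, (S_3 x S_3) : C_2 (6T13) of order 72, PGL(2,5) (6T14) of order 120, S_6 (6T16) of order 720; the others are excluded. The observed types are precisely the cycle types that occur in D_6 (6T3). Each of the other remaining candidates has further cycle types, and by the Chebotarev density theorem the matching factorization patterns would occur for a proportion of primes equal to their share of the group: A_4 x C_2 (6T6) additionally contains elements of type 2+1+1+1+1 (3 of its 24 elements, about 12% of primes); S_3 x S_3 (6T9) additionally contains elements of type 3+1+1+1 (4 of its 36 elements, about 11% of primes); S_4 x C_2 (6T11) additionally contains elements of type 4+2, 4+1+1, 2+1+1+1+1 (15 of its 48 elements, about 31% of primes); (S_3 x S_3) : C_2 (6T13) additionally contains elements of type 4+2, 3+2+1, 3+1+1+1, 2+1+1+1+1 (40 of its 72 elements, about 56% of primes); PGL(2,5) (6T14) additionally contains elements of type 5+1, 4+1+1 (54 of its 120 elements, about 45% of primes); S_6 (6T16) additionally contains elements of type 5+1, 4+2, 4+1+1, 3+2+1, 3+1+1+1, 2+1+1+1+1 (499 of its 720 elements, about 69% of primes). None of the 79 primes tested shows any such pattern (for each of these groups the chance of that is below 10^-4), which rules them out. Hence G = D_6 (6T3), of order 12.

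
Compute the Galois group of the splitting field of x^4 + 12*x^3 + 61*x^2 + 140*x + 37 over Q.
S_4, the symmetric group on 4 letters

The polynomial is an irreducible quartic over Q and its discriminant is -165185968, which is not a perfect square, so the Galois group is not contained in A_4. The resolvent cubic y^3 - 61*y^2 + 1532*y - 15900 is irreducible over Q. An irreducible resolvent with non-square discriminant gives S_4.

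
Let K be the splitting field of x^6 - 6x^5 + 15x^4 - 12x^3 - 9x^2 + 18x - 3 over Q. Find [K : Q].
36

The degree of the splitting field over Q equals the order of the Galois group, so first determine the group. The polynomial f is an irreducible sextic over Q, so G = Gal(f/Q) is one of the 16 transitive subgroups 6T1, ..., 6T16 of S_6. The discriminant of f is 1289945088, which is not a perfect square, so G is not contained in A_6. The transitive groups of degree 6 not contained in A_6 are: C_6 (6T1, order 6), S_3 (6T2, order 6), D_6 (6T3, order 12), C_3 x S_3 (6T5, order 18), A_4 x C_2 (6T6, order 24), S_4 (6T8, order 24), S_3 x S_3 (6T9, order 36), S_4 x C_2 (6T11, order 48), (S_3 x S_3) : C_2 (6T13, order 72), PGL(2,5) (6T14, order 120), S_6 (6T16, order 720). By Dedekind's theorem, for a prime p not dividing disc(f) the degrees of the irreducible factors of f mod p form the cycle type of an element of G. Factoring f modulo the 23 such primes p <= 97 (skipping 2, 3, which divide the discriminant), each new pattern first appears at: mod 5: f = (x^6 + 4x^5 + 3x^3 + x^2 + 3x + 2), pattern 6; mod 11: f = (x + 2)(x + 8)(x^2 + 3)(x^2 + 6x + 2), pattern 2+2+1+1; mod 13: f = (x + 3)(x + 9)(x + 11)(x^3 + 10x^2 + 3x + 8), pattern 3+1+1+1; mod 31: f = (x^2 + 14x + 3)(x^2 + 16x + 30)(x^2 + 26x + 1), pattern 2+2+2; mod 97: f = (x^3 + 94x^2 + 3x + 23)(x^3 + 94x^2 + 3x + 80), pattern 3+3. No other pattern occurs in this range, so the set of observed cycle types is {6, 2+2+1+1, 3+1+1+1, 2+2+2, 3+3}. The candidates containing elements of all these cycle types are S_3 x S_3 (6T9) of order 36, (S_3 x S_3) : C_2 (6T13) of order 72, S_6 (6T16) of order 720; the others are excluded. The observed types are precisely the cycle types that occur in S_3 x S_3 (6T9) (apart from the identity). Each of the other remaining candidates has further cycle types, and by the Chebotarev density theorem the matching factorization patterns would occur for a proportion of primes equal to their share of the group: (S_3 x S_3) : C_2 (6T13) additionally contains elements of type 4+2, 3+2+1, 2+1+1+1+1 (36 of its 72 elements, about 50% of primes); S_6 (6T16) additionally contains elements of type 5+1, 4+2, 4+1+1, 3+2+1, 2+1+1+1+1 (459 of its 720 elements, about 64% of primes). None of the 23 primes tested shows any such pattern (for each of these groups the chance of that is below 10^-4), which rules them out. Hence G = S_3 x S_3 (6T9), of order 36. The Galois group S_3 x S_3 (6T9) has order 36, so the splitting field has degree 36 over Q.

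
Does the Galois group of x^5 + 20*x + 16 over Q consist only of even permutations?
Yes

The polynomial is irreducible of degree 5 over Q. Its discriminant is 1024000000 = 32000^2, a perfect square. A Galois group lies in the alternating group exactly when the discriminant is a square in Q, so the Galois group (A_5) is contained in A_5.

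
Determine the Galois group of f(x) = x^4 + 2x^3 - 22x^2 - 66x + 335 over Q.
The polynomial is an irreducible quartic over Q and its discriminant is 2401000000 = 49000^2, a perfect square, so the Galois group is contained in A_4. The resolvent cubic y^3 + 22*y^2 - 1472*y - 35176 is irreducible over Q. An irreducible resolvent with square discriminant gives A_4.

A_4, the alternating group on 4 letters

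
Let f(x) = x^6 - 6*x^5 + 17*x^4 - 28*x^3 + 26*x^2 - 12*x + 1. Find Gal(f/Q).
The polynomial f is an irreducible sextic over Q, so G = Gal(f/Q) is one of the 16 transitive subgroups 6T1, ..., 6T16 of S_6. The discriminant of f is 153664 = 392^2, a perfect square, so G is contained in A_6. The transitive groups of degree 6 contained in A_6 are: A_4 (6T4, order 12), S_4 (6T7, order 24), (C_3 x C_3) : C_4 (6T10, order 36), PSL(2,5) (6T12, order 60), A_6 (6T15, order 360). By Dedekind's theorem, for a prime p not dividing disc(f) the degrees of the irreducible factors of f mod p form the cycle type of an element of G. Factoring f modulo the 33 such primes p <= 149 (skipping 2, 7, which divide the discriminant), each new pattern first appears at: mod 3: f = (x^3 + x^2 + x + 2)(x^3 + 2x^2 + 2x + 2), pattern 3+3; mod 13: f = (x + 1)(x + 10)(x^2 + 11x + 9)(x^2 + 11x + 12), pattern 2+2+1+1. No other pattern occurs in this range, so the set of observed cycle types is {3+3, 2+2+1+1}. The candidates containing elements of all these cycle types are A_4 (6T4) of order 12, S_4 (6T7) of order 24, (C_3 x C_3) : C_4 (6T10) of order 36, PSL(2,5) (6T12) of order 60, A_6 (6T15) of order 360; the others are excluded. The observed types are precisely the cycle types that occur in A_4 (6T4) (apart from the identity). Each of the other remaining candidates has further cycle types, and by the Chebotarev density theorem the matching factorization patterns would occur for a proportion of primes equal to their share of the group: S_4 (6T7) additionally contains elements of type 4+2 (6 of its 24 elements, about 25% of primes); (C_3 x C_3) : C_4 (6T10) additionally contains elements of type 4+2, 3+1+1+1 (22 of its 36 elements, about 61% of primes); PSL(2,5) (6T12) additionally contains elements of type 5+1 (24 of its 60 elements, about 40% of primes); A_6 (6T15) additionally contains elements of type 5+1, 4+2, 3+1+1+1 (274 of its 360 elements, about 76% of primes). None of the 33 primes tested shows any such pattern (for each of these groups the chance of that is below 10^-4), which rules them out. Hence G = A_4 (6T4), of order 12.

A_4 (also written A4)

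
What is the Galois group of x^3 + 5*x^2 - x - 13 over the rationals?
The polynomial is an irreducible cubic over Q and its discriminant is 3136 = 56^2, a perfect square. For an irreducible cubic, a square discriminant forces the Galois group to be A_3, the cyclic group of order 3.

C_3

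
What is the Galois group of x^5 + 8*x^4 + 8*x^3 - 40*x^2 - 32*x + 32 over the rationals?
C_5, the cyclic group of order 5

The polynomial f is an irreducible quintic over Q, so G = Gal(f/Q) is a transitive subgroup of S_5: one of C_5 (5T1, order 5), D_5 (5T2, order 10), F_20 (5T3, order 20), A_5 (5T4, order 60) or S_5 (5T5, order 120). The discriminant of f is 15352201216 = 123904^2, a perfect square, so G is contained in A_5. The transitive groups of degree 5 contained in A_5 are: C_5 (5T1, order 5), D_5 (5T2, order 10), A_5 (5T4, order 60). By Dedekind's theorem, for a prime p not dividing disc(f) the degrees of the irreducible factors of f mod p form the cycle type of an element of G. Factoring f modulo the 14 such primes p <= 53 (skipping 2, 11, which divide the discriminant), each new pattern first appears at: mod 3: f = (x^5 + 2x^4 + 2x^3 + 2x^2 + x + 2), pattern 5; mod 23: f = (x + 1)(x + 7)(x + 10)(x + 14)(x + 22), pattern 1+1+1+1+1. No other pattern occurs in this range, so the set of observed cycle types is {5, 1+1+1+1+1}. The candidates containing elements of all these cycle types are C_5 (5T1) of order 5, D_5 (5T2) of order 10, A_5 (5T4) of order 60; the others are excluded. The observed types are precisely the cycle types that occur in C_5 (5T1). Each of the other remaining candidates has further cycle types, and by the Chebotarev density theorem the matching factorization patterns would occur for a proportion of primes equal to their share of the group: D_5 (5T2) additionally contains elements of type 2+2+1 (5 of its 10 elements, about 50% of primes); A_5 (5T4) additionally contains elements of type 3+1+1, 2+2+1 (35 of its 60 elements, about 58% of primes). None of the 14 primes tested shows any such pattern (for each of these groups the chance of that is below 10^-4), which rules them out. Hence G = C_5 (5T1), of order 5.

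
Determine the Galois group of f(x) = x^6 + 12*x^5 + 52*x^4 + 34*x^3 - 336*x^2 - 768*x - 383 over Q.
S_4 x C_2

The polynomial f is an irreducible sextic over Q, so G = Gal(f/Q) is one of the 16 transitive subgroups 6T1, ..., 6T16 of S_6. The discriminant of f is -905333959757824, which is not a perfect square, so G is not contained in A_6. The transitive groups of degree 6 not contained in A_6 are: C_6 (6T1, order 6), S_3 (6T2, order 6), D_6 (6T3, order 12), C_3 x S_3 (6T5, order 18), A_4 x C_2 (6T6, order 24), S_4 (6T8, order 24), S_3 x S_3 (6T9, order 36), S_4 x C_2 (6T11, order 48), (S_3 x S_3) : C_2 (6T13, order 72), PGL(2,5) (6T14, order 120), S_6 (6T16, order 720). By Dedekind's theorem, for a prime p not dividing disc(f) the degrees of the irreducible factors of f mod p form the cycle type of an element of G. Factoring f modulo the 67 such primes p <= 347 (skipping 2, 229, which divide the discriminant), each new pattern first appears at: mod 3: f = (x^6 + x^4 + x^3 + 1), pattern 6; mod 5: f = (x^3 + x + 4)(x^3 + 2x^2 + x + 3), pattern 3+3; mod 7: f = (x + 1)(x + 2)(x^4 + 2x^3 + 2x^2 + 3x + 1), pattern 4+1+1; mod 13: f = (x^2 + x + 4)(x^4 + 11x^3 + 11x^2 + 5x + 5), pattern 4+2; mod 23: f = (x^2 + 2x + 9)(x^2 + 5x + 7)(x^2 + 5x + 14), pattern 2+2+2; mod 29: f = (x + 9)(x + 27)(x^2 + 15x + 1)(x^2 + 19x + 10), pattern 2+2+1+1; mod 193: f = (x + 39)(x + 49)(x + 84)(x + 101)(x + 147)(x + 171), pattern 1+1+1+1+1+1; mod 347: f = (x + 58)(x + 148)(x + 334)(x + 346)(x^2 + 167x + 98), pattern 2+1+1+1+1. No other pattern occurs in this range, so the set of observed cycle types is {6, 3+3, 4+1+1, 4+2, 2+2+2, 2+2+1+1, 1+1+1+1+1+1, 2+1+1+1+1}. The candidates containing elements of all these cycle types are S_4 x C_2 (6T11) of order 48, S_6 (6T16) of order 720; the others are excluded. The observed types are precisely the cycle types that occur in S_4 x C_2 (6T11). Each of the other remaining candidates has further cycle types, and by the Chebotarev density theorem the matching factorization patterns would occur for a proportion of primes equal to their share of the group: S_6 (6T16) additionally contains elements of type 5+1, 3+2+1, 3+1+1+1 (304 of its 720 elements, about 42% of primes). None of the 67 primes tested shows any such pattern (for each of these groups the chance of that is below 10^-4), which rules them out. Hence G = S_4 x C_2 (6T11), of order 48.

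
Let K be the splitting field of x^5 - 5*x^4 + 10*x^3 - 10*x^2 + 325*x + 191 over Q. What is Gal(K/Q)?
The polynomial f is an irreducible quintic over Q, so G = Gal(f/Q) is a transitive subgroup of S_5: one of C_5 (5T1, order 5), D_5 (5T2, order 10), F_20 (5T3, order 20), A_5 (5T4, order 60) or S_5 (5T5, order 120). The discriminant of f is 1073741824000000 = 32768000^2, a perfect square, so G is contained in A_5. The transitive groups of degree 5 contained in A_5 are: C_5 (5T1, order 5), D_5 (5T2, order 10), A_5 (5T4, order 60). By Dedekind's theorem, for a prime p not dividing disc(f) the degrees of the irreducible factors of f mod p form the cycle type of an element of G. Factoring f modulo the 2 such primes p <= 7 (skipping 2, 5, which divide the discriminant), each new pattern first appears at: mod 3: f = (x^5 + x^4 + x^3 + 2x^2 + x + 2), pattern 5; mod 7: f = (x + 3)(x + 5)(x^3 + x^2 + x + 2), pattern 3+1+1. No other pattern occurs in this range, so the set of observed cycle types is {5, 3+1+1}. Among the candidates above, the only group containing elements of all these cycle types is A_5 (5T4) — each of C_5 (5T1), D_5 (5T2) lacks at least one of them. Hence G = A_5 (5T4), of order 60.

A_5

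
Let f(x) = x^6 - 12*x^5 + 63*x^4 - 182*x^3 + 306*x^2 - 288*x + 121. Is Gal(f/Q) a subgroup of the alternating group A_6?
No

The polynomial is irreducible of degree 6 over Q. Its discriminant is -16003008, which is not a perfect square. A Galois group lies in the alternating group exactly when the discriminant is a square in Q, so the Galois group (PGL(2,5)) is not contained in A_6.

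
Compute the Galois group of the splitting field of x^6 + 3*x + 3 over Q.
The polynomial f is an irreducible sextic over Q, so G = Gal(f/Q) is one of the 16 transitive subgroups 6T1, ..., 6T16 of S_6. The discriminant of f is -9059283, which is not a perfect square, so G is not contained in A_6. The transitive groups of degree 6 not contained in A_6 are: C_6 (6T1, order 6), S_3 (6T2, order 6), D_6 (6T3, order 12), C_3 x S_3 (6T5, order 18), A_4 x C_2 (6T6, order 24), S_4 (6T8, order 24), S_3 x S_3 (6T9, order 36), S_4 x C_2 (6T11, order 48), (S_3 x S_3) : C_2 (6T13, order 72), PGL(2,5) (6T14, order 120), S_6 (6T16, order 720). By Dedekind's theorem, for a prime p not dividing disc(f) the degrees of the irreducible factors of f mod p form the cycle type of an element of G. Factoring f modulo the 28 such primes p <= 127 (skipping 3, 17, 43, which divide the discriminant), each new pattern first appears at: mod 2: f = (x^6 + x + 1), pattern 6; mod 7: f = (x + 6)(x^2 + 3x + 6)(x^3 + 5x^2 + x + 3), pattern 3+2+1; mod 11: f = (x^2 + 2x + 2)(x^4 + 9x^3 + 2x^2 + 7), pattern 4+2; mod 13: f = (x + 5)(x + 10)(x^2 + x + 3)(x^2 + 10x + 6), pattern 2+2+1+1; mod 61: f = (x + 2)(x + 4)(x + 10)(x + 21)(x^2 + 24x + 50), pattern 2+1+1+1+1; mod 97: f = (x + 10)(x + 12)(x + 49)(x^3 + 26x^2 + 60x + 34), pattern 3+1+1+1; mod 113: f = (x^2 + 4x + 10)(x^2 + 45x + 105)(x^2 + 64x + 72), pattern 2+2+2; mod 127: f = (x^3 + 39x^2 + 18x + 106)(x^3 + 88x^2 + 106x + 18), pattern 3+3. No other pattern occurs in this range, so the set of observed cycle types is {6, 3+2+1, 4+2, 2+2+1+1, 2+1+1+1+1, 3+1+1+1, 2+2+2, 3+3}. The candidates containing elements of all these cycle types are (S_3 x S_3) : C_2 (6T13) of order 72, S_6 (6T16) of order 720; the others are excluded. The observed types are precisely the cycle types that occur in (S_3 x S_3) : C_2 (6T13) (apart from the identity). Each of the other remaining candidates has further cycle types, and by the Chebotarev density theorem the matching factorization patterns would occur for a proportion of primes equal to their share of the group: S_6 (6T16) additionally contains elements of type 5+1, 4+1+1 (234 of its 720 elements, about 32% of primes). None of the 28 primes tested shows any such pattern (for each of these groups the chance of that is below 10^-4), which rules them out. Hence G = (S_3 x S_3) : C_2 (6T13), of order 72.

(S_3 x S_3) : C_2 (also written G72)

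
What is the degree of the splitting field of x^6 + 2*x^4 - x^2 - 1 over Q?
The degree of the splitting field over Q equals the order of the Galois group, so first determine the group. The polynomial f is an irreducible sextic over Q, so G = Gal(f/Q) is one of the 16 transitive subgroups 6T1, ..., 6T16 of S_6. The discriminant of f is 153664 = 392^2, a perfect square, so G is contained in A_6. The transitive groups of degree 6 contained in A_6 are: A_4 (6T4, order 12), S_4 (6T7, order 24), (C_3 x C_3) : C_4 (6T10, order 36), PSL(2,5) (6T12, order 60), A_6 (6T15, order 360). By Dedekind's theorem, for a prime p not dividing disc(f) the degrees of the irreducible factors of f mod p form the cycle type of an element of G. Factoring f modulo the 33 such primes p <= 149 (skipping 2, 7, which divide the discriminant), each new pattern first appears at: mod 3: f = (x^3 + x^2 + 2)(x^3 + 2x^2 + 1), pattern 3+3; mod 13: f = (x + 2)(x + 11)(x^2 + 8)(x^2 + 11), pattern 2+2+1+1. No other pattern occurs in this range, so the set of observed cycle types is {3+3, 2+2+1+1}. The candidates containing elements of all these cycle types are A_4 (6T4) of order 12, S_4 (6T7) of order 24, (C_3 x C_3) : C_4 (6T10) of order 36, PSL(2,5) (6T12) of order 60, A_6 (6T15) of order 360; the others are excluded. The observed types are precisely the cycle types that occur in A_4 (6T4) (apart from the identity). Each of the other remaining candidates has further cycle types, and by the Chebotarev density theorem the matching factorization patterns would occur for a proportion of primes equal to their share of the group: S_4 (6T7) additionally contains elements of type 4+2 (6 of its 24 elements, about 25% of primes); (C_3 x C_3) : C_4 (6T10) additionally contains elements of type 4+2, 3+1+1+1 (22 of its 36 elements, about 61% of primes); PSL(2,5) (6T12) additionally contains elements of type 5+1 (24 of its 60 elements, about 40% of primes); A_6 (6T15) additionally contains elements of type 5+1, 4+2, 3+1+1+1 (274 of its 360 elements, about 76% of primes). None of the 33 primes tested shows any such pattern (for each of these groups the chance of that is below 10^-4), which rules them out. Hence G = A_4 (6T4), of order 12. The Galois group A_4 (6T4) has order 12, so the splitting field has degree 12 over Q.

12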